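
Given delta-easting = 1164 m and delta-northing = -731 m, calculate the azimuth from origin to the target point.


az = atan2(1164, -731) = 122.1 deg
adjusted to 0-360: 122.1 degrees

122.1 degrees


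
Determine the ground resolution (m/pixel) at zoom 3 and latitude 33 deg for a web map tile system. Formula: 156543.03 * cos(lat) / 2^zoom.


res = 156543.03 * cos(33) / 2^3 = 156543.03 * 0.83867057 / 8 = 16411.0 m/pixel

16411.0 m/pixel


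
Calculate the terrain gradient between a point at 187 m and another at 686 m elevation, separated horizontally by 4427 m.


gradient = (686 - 187) / 4427 = 499 / 4427 = 0.1127

0.1127


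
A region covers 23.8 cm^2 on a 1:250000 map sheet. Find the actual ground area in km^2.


ground_area = 23.8 * (250000/100)^2 = 148750000.0 m^2 = 148.75 km^2

148.75 km^2


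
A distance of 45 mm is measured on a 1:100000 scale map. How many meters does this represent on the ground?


ground = 45 mm * 100000 / 1000 = 4500.0 m

4500.0 m


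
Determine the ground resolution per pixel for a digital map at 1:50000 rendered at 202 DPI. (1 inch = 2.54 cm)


pixel_cm = 2.54 / 202 ≈ 0.012574 cm
ground = pixel_cm * 50000 / 100 = 2.54 * 50000 / (202 * 100) = 127000 / 20200 ≈ 6.29 m

6.29 m


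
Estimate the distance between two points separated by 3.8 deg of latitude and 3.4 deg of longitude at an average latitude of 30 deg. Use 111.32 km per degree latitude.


dlat_km = 3.8 * 111.32 = 423.016
dlon_km = 3.4 * 111.32 * cos(30) ≈ 327.78
dist = sqrt(423.016^2 + 327.78^2) ≈ 535.1 km

535.1 km


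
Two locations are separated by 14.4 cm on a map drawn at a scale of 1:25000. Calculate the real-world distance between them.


ground = 14.4 cm * 25000 / 100 = 3600.0 m = 3.6 km

3.6 km


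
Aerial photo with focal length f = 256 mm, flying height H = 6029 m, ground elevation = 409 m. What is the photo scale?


scale = f / (H - h) = 256 mm / 5620 m = 256 / 5620000 = 1:21953

1:21953


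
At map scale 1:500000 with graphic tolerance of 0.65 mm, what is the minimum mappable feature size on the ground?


ground = 0.65 mm * 500000 / 1000 = 325.0 m

325.0 m


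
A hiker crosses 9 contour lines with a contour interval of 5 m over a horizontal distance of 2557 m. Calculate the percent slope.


elevation change = 9 * 5 = 45 m
slope = 45 / 2557 * 100 = 1.8%

1.8%


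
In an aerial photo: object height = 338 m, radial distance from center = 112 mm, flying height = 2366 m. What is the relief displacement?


d = h * r / H = 338 * 112 / 2366 = 16.0 mm

16.0 mm


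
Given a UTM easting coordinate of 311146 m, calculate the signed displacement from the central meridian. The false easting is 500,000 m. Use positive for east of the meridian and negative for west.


displacement = 311146 - 500000 = -188854 m

-188854 m


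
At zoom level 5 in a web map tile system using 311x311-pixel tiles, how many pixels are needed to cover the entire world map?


tiles per axis = 2^5 = 32
total tiles = 32^2 = 1024
pixels per axis = 32 * 311 = 9952
total pixels = 9952^2 = 99042304

99042304 pixels


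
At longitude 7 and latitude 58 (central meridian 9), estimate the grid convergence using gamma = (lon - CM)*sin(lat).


gamma = (7 - 9) * sin(58) = -2 * 0.848048 = -1.696 degrees

-1.696 degrees


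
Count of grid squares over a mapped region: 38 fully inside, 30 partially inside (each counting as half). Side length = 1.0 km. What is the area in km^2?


effective squares = 38 + 30 * 0.5 = 53.0
area = 53.0 * 1.0 = 53.0 km^2

53.0 km^2


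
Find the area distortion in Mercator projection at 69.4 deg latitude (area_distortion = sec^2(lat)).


area_distortion = 1/cos^2(69.4) = 8.078

8.078


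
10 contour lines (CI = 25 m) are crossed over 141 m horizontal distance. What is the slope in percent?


elevation change = 10 * 25 = 250 m
slope = 250 / 141 * 100 = 177.3%

177.3%


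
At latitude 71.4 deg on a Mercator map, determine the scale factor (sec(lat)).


SF = 1 / cos(71.4) = 1 / 0.318959 = 3.135

3.135


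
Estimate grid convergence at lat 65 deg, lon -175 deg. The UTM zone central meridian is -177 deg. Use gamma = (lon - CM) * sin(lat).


gamma = (-175 - -177) * sin(65) = 2 * 0.906308 = 1.813 degrees

1.813 degrees


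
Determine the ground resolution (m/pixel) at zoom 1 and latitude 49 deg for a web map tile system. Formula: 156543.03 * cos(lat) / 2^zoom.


res = 156543.03 * cos(49) / 2^1 = 156543.03 * 0.65605903 / 2 = 51350.73 m/pixel

51350.73 m/pixel


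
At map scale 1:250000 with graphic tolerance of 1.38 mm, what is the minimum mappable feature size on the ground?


ground = 1.38 mm * 250000 / 1000 = 345.0 m

345.0 m


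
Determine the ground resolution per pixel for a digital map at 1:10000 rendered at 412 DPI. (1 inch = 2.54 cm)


pixel_cm = 2.54 / 412 ≈ 0.006165 cm
ground = pixel_cm * 10000 / 100 = 2.54 * 10000 / (412 * 100) = 25400 / 41200 ≈ 0.62 m

0.62 m


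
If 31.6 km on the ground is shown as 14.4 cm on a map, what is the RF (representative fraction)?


ground = 31.6 km = 3160000 cm; RF denominator = ground / map = 3160000 / 14.4 ≈ 219444; RF = 1:219444

1:219444


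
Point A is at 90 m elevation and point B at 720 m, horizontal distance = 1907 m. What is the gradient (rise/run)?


gradient = (720 - 90) / 1907 = 630 / 1907 = 0.3304

0.3304


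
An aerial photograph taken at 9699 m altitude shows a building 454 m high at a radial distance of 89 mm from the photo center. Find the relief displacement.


d = h * r / H = 454 * 89 / 9699 = 4.17 mm

4.17 mm


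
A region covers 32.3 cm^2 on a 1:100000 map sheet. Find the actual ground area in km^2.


ground_area = 32.3 * (100000/100)^2 = 32300000.0 m^2 = 32.3 km^2

32.3 km^2


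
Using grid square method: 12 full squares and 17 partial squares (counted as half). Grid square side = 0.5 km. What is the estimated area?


effective squares = 12 + 17 * 0.5 = 20.5
area = 20.5 * 0.25 = 5.125 km^2

5.125 km^2


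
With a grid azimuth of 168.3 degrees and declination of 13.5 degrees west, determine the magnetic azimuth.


magnetic azimuth = grid azimuth - declination (east +ve)
mag_az = 168.3 - -13.5 = 181.8 degrees

181.8 degrees


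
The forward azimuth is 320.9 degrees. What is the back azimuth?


back azimuth = (320.9 + 180) mod 360 = 140.9 degrees

140.9 degrees


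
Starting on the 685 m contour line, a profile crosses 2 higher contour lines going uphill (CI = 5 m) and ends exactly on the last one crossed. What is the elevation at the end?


elevation = 685 + 2 * 5 = 695 m

695 m


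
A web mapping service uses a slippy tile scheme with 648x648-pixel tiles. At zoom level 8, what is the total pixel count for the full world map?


tiles per axis = 2^8 = 256
total tiles = 256^2 = 65536
pixels per axis = 256 * 648 = 165888
total pixels = 165888^2 = 27518828544

27518828544 pixels


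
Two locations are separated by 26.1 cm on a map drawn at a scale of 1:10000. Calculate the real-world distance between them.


ground = 26.1 cm * 10000 / 100 = 2610.0 m = 2.61 km

2.61 km


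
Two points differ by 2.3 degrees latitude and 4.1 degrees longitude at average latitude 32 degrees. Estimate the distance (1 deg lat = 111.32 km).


dlat_km = 2.3 * 111.32 = 256.036
dlon_km = 4.1 * 111.32 * cos(32) ≈ 387.059
dist = sqrt(256.036^2 + 387.059^2) ≈ 464.1 km

464.1 km


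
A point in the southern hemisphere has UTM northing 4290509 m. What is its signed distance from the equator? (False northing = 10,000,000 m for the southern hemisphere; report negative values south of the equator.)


For southern: actual = 4290509 - 10000000 = -5709491 m

-5709491 m


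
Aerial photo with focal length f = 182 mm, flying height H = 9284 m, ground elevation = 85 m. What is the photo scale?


scale = f / (H - h) = 182 mm / 9199 m = 182 / 9199000 = 1:50544

1:50544


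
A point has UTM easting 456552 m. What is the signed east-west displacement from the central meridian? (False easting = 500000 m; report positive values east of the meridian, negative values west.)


displacement = 456552 - 500000 = -43448 m

-43448 m


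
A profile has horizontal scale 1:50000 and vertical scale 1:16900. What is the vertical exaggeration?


VE = horizontal_scale / vertical_scale = 50000 / 16900 ≈ 3.0

3.0x


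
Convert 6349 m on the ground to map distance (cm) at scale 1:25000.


map_cm = 6349 * 100 / 25000 = 25.396 cm ≈ 25.4 cm

25.4 cm


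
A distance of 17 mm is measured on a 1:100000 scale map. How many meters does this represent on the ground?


ground = 17 mm * 100000 / 1000 = 1700.0 m

1700.0 m


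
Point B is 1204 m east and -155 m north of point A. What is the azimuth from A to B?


az = atan2(1204, -155) = 97.3 deg
adjusted to 0-360: 97.3 degrees

97.3 degrees


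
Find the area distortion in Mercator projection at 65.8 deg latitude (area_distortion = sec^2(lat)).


area_distortion = 1/cos^2(65.8) = 5.951

5.951


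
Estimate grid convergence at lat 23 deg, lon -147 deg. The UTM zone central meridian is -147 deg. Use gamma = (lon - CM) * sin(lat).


gamma = (-147 - -147) * sin(23) = 0 * 0.390731 = 0.0 degrees

0.0 degrees


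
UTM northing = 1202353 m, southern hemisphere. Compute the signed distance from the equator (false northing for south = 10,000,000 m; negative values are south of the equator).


For southern: actual = 1202353 - 10000000 = -8797647 m

-8797647 m


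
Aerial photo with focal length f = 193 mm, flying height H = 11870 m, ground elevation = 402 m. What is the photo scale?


scale = f / (H - h) = 193 mm / 11468 m = 193 / 11468000 = 1:59420

1:59420


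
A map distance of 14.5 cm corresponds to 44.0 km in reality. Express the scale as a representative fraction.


ground = 44.0 km = 4400000 cm; RF denominator = ground / map = 4400000 / 14.5 ≈ 303448; RF = 1:303448

1:303448


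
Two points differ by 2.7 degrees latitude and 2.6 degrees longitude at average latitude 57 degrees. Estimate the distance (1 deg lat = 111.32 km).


dlat_km = 2.7 * 111.32 = 300.564
dlon_km = 2.6 * 111.32 * cos(57) ≈ 157.636
dist = sqrt(300.564^2 + 157.636^2) ≈ 339.4 km

339.4 km


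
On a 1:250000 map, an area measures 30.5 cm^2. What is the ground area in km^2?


ground_area = 30.5 * (250000/100)^2 = 190625000.0 m^2 = 190.625 km^2

190.625 km^2


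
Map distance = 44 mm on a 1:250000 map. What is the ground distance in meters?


ground = 44 mm * 250000 / 1000 = 11000.0 m

11000.0 m


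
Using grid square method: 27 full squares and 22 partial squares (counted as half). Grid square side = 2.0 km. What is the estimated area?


effective squares = 27 + 22 * 0.5 = 38.0
area = 38.0 * 4.0 = 152.0 km^2

152.0 km^2


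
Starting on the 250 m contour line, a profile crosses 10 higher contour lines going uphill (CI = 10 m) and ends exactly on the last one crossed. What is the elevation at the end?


elevation = 250 + 10 * 10 = 350 m

350 m


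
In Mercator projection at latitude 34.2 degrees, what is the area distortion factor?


area_distortion = 1/cos^2(34.2) = 1.462

1.462


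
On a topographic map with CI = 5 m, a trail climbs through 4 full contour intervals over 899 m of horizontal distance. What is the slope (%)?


elevation change = 4 * 5 = 20 m
slope = 20 / 899 * 100 = 2.2%

2.2%


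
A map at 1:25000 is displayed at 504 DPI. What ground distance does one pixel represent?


pixel_cm = 2.54 / 504 ≈ 0.00504 cm
ground = pixel_cm * 25000 / 100 = 2.54 * 25000 / (504 * 100) = 63500 / 50400 ≈ 1.26 m

1.26 m


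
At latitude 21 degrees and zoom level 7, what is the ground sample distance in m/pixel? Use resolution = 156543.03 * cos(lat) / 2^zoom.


res = 156543.03 * cos(21) / 2^7 = 156543.03 * 0.93358043 / 128 = 1141.76 m/pixel

1141.76 m/pixel


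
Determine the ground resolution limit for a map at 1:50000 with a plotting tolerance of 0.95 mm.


ground = 0.95 mm * 50000 / 1000 = 47.5 m

47.5 m


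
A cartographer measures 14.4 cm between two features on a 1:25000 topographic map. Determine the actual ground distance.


ground = 14.4 cm * 25000 / 100 = 3600.0 m = 3.6 km

3.6 km


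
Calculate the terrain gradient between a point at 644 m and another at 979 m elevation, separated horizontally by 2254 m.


gradient = (979 - 644) / 2254 = 335 / 2254 = 0.1486

0.1486


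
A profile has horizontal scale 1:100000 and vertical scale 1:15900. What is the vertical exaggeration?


VE = horizontal_scale / vertical_scale = 100000 / 15900 ≈ 6.3

6.3x


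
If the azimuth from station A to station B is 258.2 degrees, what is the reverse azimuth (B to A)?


back azimuth = (258.2 + 180) mod 360 = 78.2 degrees

78.2 degrees


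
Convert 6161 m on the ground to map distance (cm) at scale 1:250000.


map_cm = 6161 * 100 / 250000 = 2.4644 cm ≈ 2.46 cm

2.46 cm


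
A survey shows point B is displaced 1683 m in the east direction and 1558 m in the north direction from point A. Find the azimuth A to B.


az = atan2(1683, 1558) = 47.2 deg
adjusted to 0-360: 47.2 degrees

47.2 degrees


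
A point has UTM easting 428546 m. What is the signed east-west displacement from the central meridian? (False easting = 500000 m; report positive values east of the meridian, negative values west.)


displacement = 428546 - 500000 = -71454 m

-71454 m


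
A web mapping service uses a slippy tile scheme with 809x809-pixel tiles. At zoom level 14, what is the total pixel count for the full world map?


tiles per axis = 2^14 = 16384
total tiles = 16384^2 = 268435456
pixels per axis = 16384 * 809 = 13254656
total pixels = 13254656^2 = 175685905678336

175685905678336 pixels


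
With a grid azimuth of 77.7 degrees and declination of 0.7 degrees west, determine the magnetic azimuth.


magnetic azimuth = grid azimuth - declination (east +ve)
mag_az = 77.7 - -0.7 = 78.4 degrees

78.4 degrees


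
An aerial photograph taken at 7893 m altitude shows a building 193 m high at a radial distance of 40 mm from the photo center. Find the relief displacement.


d = h * r / H = 193 * 40 / 7893 = 0.98 mm

0.98 mm


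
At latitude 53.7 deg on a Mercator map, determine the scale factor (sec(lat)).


SF = 1 / cos(53.7) = 1 / 0.592013 = 1.689

1.689


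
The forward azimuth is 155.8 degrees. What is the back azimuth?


back azimuth = (155.8 + 180) mod 360 = 335.8 degrees

335.8 degrees


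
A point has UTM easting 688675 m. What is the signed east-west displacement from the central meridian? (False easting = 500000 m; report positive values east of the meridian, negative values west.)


displacement = 688675 - 500000 = 188675 m

188675 m


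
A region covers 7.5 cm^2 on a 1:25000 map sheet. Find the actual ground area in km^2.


ground_area = 7.5 * (25000/100)^2 = 468750.0 m^2 = 0.46875 km^2 ≈ 0.469 km^2

0.469 km^2


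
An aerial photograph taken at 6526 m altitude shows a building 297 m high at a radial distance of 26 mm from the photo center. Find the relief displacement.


d = h * r / H = 297 * 26 / 6526 = 1.18 mm

1.18 mm


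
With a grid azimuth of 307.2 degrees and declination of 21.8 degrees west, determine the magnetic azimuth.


magnetic azimuth = grid azimuth - declination (east +ve)
mag_az = 307.2 - -21.8 = 329.0 degrees

329.0 degrees


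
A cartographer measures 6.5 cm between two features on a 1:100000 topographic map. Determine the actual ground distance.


ground = 6.5 cm * 100000 / 100 = 6500.0 m = 6.5 km

6.5 km


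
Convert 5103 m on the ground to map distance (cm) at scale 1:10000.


map_cm = 5103 * 100 / 10000 = 51.03 cm

51.03 cm


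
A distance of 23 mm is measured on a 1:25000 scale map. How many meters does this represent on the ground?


ground = 23 mm * 25000 / 1000 = 575.0 m

575.0 m


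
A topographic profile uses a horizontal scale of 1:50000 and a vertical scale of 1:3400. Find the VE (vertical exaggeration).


VE = horizontal_scale / vertical_scale = 50000 / 3400 ≈ 14.7

14.7x


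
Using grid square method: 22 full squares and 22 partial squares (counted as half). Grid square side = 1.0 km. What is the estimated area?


effective squares = 22 + 22 * 0.5 = 33.0
area = 33.0 * 1.0 = 33.0 km^2

33.0 km^2


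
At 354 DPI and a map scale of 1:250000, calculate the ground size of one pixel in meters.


pixel_cm = 2.54 / 354 ≈ 0.007175 cm
ground = pixel_cm * 250000 / 100 = 2.54 * 250000 / (354 * 100) = 635000 / 35400 ≈ 17.94 m

17.94 m


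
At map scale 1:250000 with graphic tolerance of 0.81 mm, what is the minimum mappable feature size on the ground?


ground = 0.81 mm * 250000 / 1000 = 202.5 m

202.5 m


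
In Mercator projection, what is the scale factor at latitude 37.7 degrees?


SF = 1 / cos(37.7) = 1 / 0.791224 = 1.264

1.264


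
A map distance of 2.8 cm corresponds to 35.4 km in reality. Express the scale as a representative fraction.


ground = 35.4 km = 3540000 cm; RF denominator = ground / map = 3540000 / 2.8 ≈ 1264286; RF = 1:1264286

1:1264286


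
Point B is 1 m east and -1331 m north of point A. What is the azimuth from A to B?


az = atan2(1, -1331) = 180.0 deg
adjusted to 0-360: 180.0 degrees

180.0 degrees


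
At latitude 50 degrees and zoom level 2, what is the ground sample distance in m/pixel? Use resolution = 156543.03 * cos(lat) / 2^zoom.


res = 156543.03 * cos(50) / 2^2 = 156543.03 * 0.64278761 / 4 = 25155.98 m/pixel

25155.98 m/pixel


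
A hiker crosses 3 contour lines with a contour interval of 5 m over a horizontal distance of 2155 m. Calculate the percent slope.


elevation change = 3 * 5 = 15 m
slope = 15 / 2155 * 100 = 0.7%

0.7%


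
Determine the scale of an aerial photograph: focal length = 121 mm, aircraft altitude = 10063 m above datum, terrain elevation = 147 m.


scale = f / (H - h) = 121 mm / 9916 m = 121 / 9916000 = 1:81950

1:81950


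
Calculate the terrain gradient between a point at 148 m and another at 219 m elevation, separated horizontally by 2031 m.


gradient = (219 - 148) / 2031 = 71 / 2031 = 0.035

0.035


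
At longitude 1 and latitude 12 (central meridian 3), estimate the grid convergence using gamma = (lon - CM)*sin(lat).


gamma = (1 - 3) * sin(12) = -2 * 0.207912 = -0.416 degrees

-0.416 degrees


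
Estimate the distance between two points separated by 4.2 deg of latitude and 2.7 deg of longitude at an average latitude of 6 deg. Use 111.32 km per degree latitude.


dlat_km = 4.2 * 111.32 = 467.544
dlon_km = 2.7 * 111.32 * cos(6) ≈ 298.917
dist = sqrt(467.544^2 + 298.917^2) ≈ 554.9 km

554.9 km


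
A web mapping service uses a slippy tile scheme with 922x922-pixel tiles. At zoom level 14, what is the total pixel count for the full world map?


tiles per axis = 2^14 = 16384
total tiles = 16384^2 = 268435456
pixels per axis = 16384 * 922 = 15106048
total pixels = 15106048^2 = 228192686178304

228192686178304 pixels


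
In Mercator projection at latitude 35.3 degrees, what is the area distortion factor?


area_distortion = 1/cos^2(35.3) = 1.501

1.501


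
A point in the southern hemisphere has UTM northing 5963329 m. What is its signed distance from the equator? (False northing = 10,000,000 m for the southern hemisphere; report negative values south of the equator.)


For southern: actual = 5963329 - 10000000 = -4036671 m

-4036671 m


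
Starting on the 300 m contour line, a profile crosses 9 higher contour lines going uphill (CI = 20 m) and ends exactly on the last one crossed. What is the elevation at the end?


elevation = 300 + 9 * 20 = 480 m

480 m


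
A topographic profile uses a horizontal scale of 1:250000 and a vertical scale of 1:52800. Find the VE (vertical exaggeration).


VE = horizontal_scale / vertical_scale = 250000 / 52800 ≈ 4.7

4.7x


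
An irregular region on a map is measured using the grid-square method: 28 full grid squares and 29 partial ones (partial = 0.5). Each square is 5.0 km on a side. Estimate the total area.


effective squares = 28 + 29 * 0.5 = 42.5
area = 42.5 * 25.0 = 1062.5 km^2

1062.5 km^2


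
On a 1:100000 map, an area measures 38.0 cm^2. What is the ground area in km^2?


ground_area = 38.0 * (100000/100)^2 = 38000000.0 m^2 = 38.0 km^2

38.0 km^2


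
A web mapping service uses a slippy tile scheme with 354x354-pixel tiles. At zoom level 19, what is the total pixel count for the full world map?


tiles per axis = 2^19 = 524288
total tiles = 524288^2 = 274877906944
pixels per axis = 524288 * 354 = 185597952
total pixels = 185597952^2 = 34446599786594304

34446599786594304 pixels


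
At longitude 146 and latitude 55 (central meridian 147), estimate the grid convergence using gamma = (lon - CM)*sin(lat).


gamma = (146 - 147) * sin(55) = -1 * 0.819152 = -0.819 degrees

-0.819 degrees


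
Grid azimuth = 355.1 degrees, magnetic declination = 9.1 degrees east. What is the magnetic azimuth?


magnetic azimuth = grid azimuth - declination (east +ve)
mag_az = 355.1 - 9.1 = 346.0 degrees

346.0 degrees


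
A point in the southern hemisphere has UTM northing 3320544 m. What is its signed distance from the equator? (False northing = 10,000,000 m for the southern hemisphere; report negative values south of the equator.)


For southern: actual = 3320544 - 10000000 = -6679456 m

-6679456 m


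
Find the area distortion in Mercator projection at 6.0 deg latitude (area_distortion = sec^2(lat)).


area_distortion = 1/cos^2(6.0) = 1.011

1.011


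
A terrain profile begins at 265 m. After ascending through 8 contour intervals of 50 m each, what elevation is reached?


elevation = 265 + 8 * 50 = 665 m

665 m


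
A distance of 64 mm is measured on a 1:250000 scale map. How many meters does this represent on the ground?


ground = 64 mm * 250000 / 1000 = 16000.0 m

16000.0 m


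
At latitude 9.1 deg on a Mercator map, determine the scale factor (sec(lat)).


SF = 1 / cos(9.1) = 1 / 0.987414 = 1.013

1.013


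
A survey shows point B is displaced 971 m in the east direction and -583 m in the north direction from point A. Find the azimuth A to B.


az = atan2(971, -583) = 121.0 deg
adjusted to 0-360: 121.0 degrees

121.0 degrees


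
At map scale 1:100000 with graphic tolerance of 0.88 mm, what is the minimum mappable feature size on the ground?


ground = 0.88 mm * 100000 / 1000 = 88.0 m

88.0 m


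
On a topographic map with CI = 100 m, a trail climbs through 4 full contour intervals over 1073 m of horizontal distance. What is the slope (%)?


elevation change = 4 * 100 = 400 m
slope = 400 / 1073 * 100 = 37.3%

37.3%


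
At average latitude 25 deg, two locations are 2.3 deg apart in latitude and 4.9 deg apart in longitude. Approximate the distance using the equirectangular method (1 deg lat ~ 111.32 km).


dlat_km = 2.3 * 111.32 = 256.036
dlon_km = 4.9 * 111.32 * cos(25) ≈ 494.362
dist = sqrt(256.036^2 + 494.362^2) ≈ 556.7 km

556.7 km


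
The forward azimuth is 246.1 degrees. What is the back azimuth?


back azimuth = (246.1 + 180) mod 360 = 66.1 degrees

66.1 degrees


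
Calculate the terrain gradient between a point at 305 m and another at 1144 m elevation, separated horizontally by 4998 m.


gradient = (1144 - 305) / 4998 = 839 / 4998 = 0.1679

0.1679


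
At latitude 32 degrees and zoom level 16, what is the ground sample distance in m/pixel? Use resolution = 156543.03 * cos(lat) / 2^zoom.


res = 156543.03 * cos(32) / 2^16 = 156543.03 * 0.8480481 / 65536 = 2.03 m/pixel

2.03 m/pixel


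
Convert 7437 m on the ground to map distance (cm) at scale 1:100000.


map_cm = 7437 * 100 / 100000 = 7.437 cm ≈ 7.44 cm

7.44 cm


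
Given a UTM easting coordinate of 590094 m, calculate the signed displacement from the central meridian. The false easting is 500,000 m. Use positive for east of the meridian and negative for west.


displacement = 590094 - 500000 = 90094 m

90094 m


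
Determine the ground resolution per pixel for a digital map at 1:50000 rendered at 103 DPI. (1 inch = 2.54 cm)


pixel_cm = 2.54 / 103 ≈ 0.02466 cm
ground = pixel_cm * 50000 / 100 = 2.54 * 50000 / (103 * 100) = 127000 / 10300 ≈ 12.33 m

12.33 m


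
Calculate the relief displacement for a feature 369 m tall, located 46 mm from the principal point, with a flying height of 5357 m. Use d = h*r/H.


d = h * r / H = 369 * 46 / 5357 = 3.17 mm

3.17 mm


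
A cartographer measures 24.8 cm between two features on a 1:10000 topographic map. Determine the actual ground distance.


ground = 24.8 cm * 10000 / 100 = 2480.0 m = 2.48 km

2.48 km


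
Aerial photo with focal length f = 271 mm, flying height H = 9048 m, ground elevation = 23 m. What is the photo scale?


scale = f / (H - h) = 271 mm / 9025 m = 271 / 9025000 = 1:33303

1:33303


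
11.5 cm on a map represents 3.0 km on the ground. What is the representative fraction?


ground = 3.0 km = 300000 cm; RF denominator = ground / map = 300000 / 11.5 ≈ 26087; RF = 1:26087

1:26087


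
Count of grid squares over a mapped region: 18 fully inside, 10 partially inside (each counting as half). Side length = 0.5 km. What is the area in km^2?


effective squares = 18 + 10 * 0.5 = 23.0
area = 23.0 * 0.25 = 5.75 km^2

5.75 km^2


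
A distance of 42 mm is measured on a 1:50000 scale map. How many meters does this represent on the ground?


ground = 42 mm * 50000 / 1000 = 2100.0 m

2100.0 m


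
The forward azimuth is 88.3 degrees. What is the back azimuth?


back azimuth = (88.3 + 180) mod 360 = 268.3 degrees

268.3 degrees


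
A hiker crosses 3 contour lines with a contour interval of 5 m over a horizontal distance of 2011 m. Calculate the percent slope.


elevation change = 3 * 5 = 15 m
slope = 15 / 2011 * 100 = 0.7%

0.7%


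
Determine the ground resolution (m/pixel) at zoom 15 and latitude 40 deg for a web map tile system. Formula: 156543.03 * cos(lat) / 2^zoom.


res = 156543.03 * cos(40) / 2^15 = 156543.03 * 0.76604444 / 32768 = 3.66 m/pixel

3.66 m/pixel


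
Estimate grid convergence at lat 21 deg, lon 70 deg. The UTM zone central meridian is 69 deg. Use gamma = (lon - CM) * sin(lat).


gamma = (70 - 69) * sin(21) = 1 * 0.358368 = 0.358 degrees

0.358 degrees


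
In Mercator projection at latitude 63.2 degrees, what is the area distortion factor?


area_distortion = 1/cos^2(63.2) = 4.919

4.919


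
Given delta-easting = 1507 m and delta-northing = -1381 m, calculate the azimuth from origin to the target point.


az = atan2(1507, -1381) = 132.5 deg
adjusted to 0-360: 132.5 degrees

132.5 degrees


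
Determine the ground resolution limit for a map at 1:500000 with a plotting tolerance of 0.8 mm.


ground = 0.8 mm * 500000 / 1000 = 400.0 m

400.0 m


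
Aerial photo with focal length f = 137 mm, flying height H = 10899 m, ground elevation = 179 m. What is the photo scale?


scale = f / (H - h) = 137 mm / 10720 m = 137 / 10720000 = 1:78248

1:78248


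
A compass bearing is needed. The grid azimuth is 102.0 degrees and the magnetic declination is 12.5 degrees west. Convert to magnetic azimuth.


magnetic azimuth = grid azimuth - declination (east +ve)
mag_az = 102.0 - -12.5 = 114.5 degrees

114.5 degrees


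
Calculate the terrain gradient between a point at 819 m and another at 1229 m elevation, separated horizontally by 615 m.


gradient = (1229 - 819) / 615 = 410 / 615 = 0.6667

0.6667


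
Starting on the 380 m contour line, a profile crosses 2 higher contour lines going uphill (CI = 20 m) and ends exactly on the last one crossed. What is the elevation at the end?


elevation = 380 + 2 * 20 = 420 m

420 m


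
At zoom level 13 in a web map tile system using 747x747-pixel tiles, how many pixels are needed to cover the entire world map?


tiles per axis = 2^13 = 8192
total tiles = 8192^2 = 67108864
pixels per axis = 8192 * 747 = 6119424
total pixels = 6119424^2 = 37447350091776

37447350091776 pixels


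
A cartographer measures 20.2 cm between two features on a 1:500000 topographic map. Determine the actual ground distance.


ground = 20.2 cm * 500000 / 100 = 101000.0 m = 101.0 km

101.0 km


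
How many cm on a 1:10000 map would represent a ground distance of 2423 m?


map_cm = 2423 * 100 / 10000 = 24.23 cm

24.23 cm


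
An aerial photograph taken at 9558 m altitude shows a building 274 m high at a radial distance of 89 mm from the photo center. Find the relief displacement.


d = h * r / H = 274 * 89 / 9558 = 2.55 mm

2.55 mm


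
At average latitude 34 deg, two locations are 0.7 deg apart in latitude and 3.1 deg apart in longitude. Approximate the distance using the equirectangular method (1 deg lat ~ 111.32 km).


dlat_km = 0.7 * 111.32 = 77.924
dlon_km = 3.1 * 111.32 * cos(34) ≈ 286.094
dist = sqrt(77.924^2 + 286.094^2) ≈ 296.5 km

296.5 km


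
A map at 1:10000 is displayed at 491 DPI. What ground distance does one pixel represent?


pixel_cm = 2.54 / 491 ≈ 0.005173 cm
ground = pixel_cm * 10000 / 100 = 2.54 * 10000 / (491 * 100) = 25400 / 49100 ≈ 0.52 m

0.52 m


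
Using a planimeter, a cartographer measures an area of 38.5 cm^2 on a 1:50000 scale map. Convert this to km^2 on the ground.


ground_area = 38.5 * (50000/100)^2 = 9625000.0 m^2 = 9.625 km^2

9.625 km^2


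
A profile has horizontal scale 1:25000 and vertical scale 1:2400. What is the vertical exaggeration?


VE = horizontal_scale / vertical_scale = 25000 / 2400 ≈ 10.4

10.4x


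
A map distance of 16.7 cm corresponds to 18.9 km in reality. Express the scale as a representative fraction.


ground = 18.9 km = 1890000 cm; RF denominator = ground / map = 1890000 / 16.7 ≈ 113174; RF = 1:113174

1:113174


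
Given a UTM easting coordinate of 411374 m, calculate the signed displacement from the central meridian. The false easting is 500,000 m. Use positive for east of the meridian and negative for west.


displacement = 411374 - 500000 = -88626 m

-88626 m


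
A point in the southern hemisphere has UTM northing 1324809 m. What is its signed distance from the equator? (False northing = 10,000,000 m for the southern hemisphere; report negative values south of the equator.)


For southern: actual = 1324809 - 10000000 = -8675191 m

-8675191 m


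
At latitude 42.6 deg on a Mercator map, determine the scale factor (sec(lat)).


SF = 1 / cos(42.6) = 1 / 0.736097 = 1.359

1.359


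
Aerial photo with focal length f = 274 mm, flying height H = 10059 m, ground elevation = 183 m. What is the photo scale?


scale = f / (H - h) = 274 mm / 9876 m = 274 / 9876000 = 1:36044

1:36044


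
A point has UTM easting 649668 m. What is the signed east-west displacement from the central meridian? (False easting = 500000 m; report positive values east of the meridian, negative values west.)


displacement = 649668 - 500000 = 149668 m

149668 m


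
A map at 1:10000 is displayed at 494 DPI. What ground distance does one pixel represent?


pixel_cm = 2.54 / 494 ≈ 0.005142 cm
ground = pixel_cm * 10000 / 100 = 2.54 * 10000 / (494 * 100) = 25400 / 49400 ≈ 0.51 m

0.51 m


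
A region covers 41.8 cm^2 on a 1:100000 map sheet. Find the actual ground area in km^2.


ground_area = 41.8 * (100000/100)^2 = 41800000.0 m^2 = 41.8 km^2

41.8 km^2


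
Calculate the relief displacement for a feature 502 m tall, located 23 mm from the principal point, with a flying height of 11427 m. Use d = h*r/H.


d = h * r / H = 502 * 23 / 11427 = 1.01 mm

1.01 mm


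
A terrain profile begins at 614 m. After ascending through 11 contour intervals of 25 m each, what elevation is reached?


elevation = 614 + 11 * 25 = 889 m

889 m


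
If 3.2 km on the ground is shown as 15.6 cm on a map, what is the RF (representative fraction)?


ground = 3.2 km = 320000 cm; RF denominator = ground / map = 320000 / 15.6 ≈ 20513; RF = 1:20513

1:20513


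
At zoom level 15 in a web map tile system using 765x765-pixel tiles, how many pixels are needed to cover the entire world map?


tiles per axis = 2^15 = 32768
total tiles = 32768^2 = 1073741824
pixels per axis = 32768 * 765 = 25067520
total pixels = 25067520^2 = 628380558950400

628380558950400 pixels


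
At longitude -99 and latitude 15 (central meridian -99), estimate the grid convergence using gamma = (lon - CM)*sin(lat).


gamma = (-99 - -99) * sin(15) = 0 * 0.258819 = 0.0 degrees

0.0 degrees


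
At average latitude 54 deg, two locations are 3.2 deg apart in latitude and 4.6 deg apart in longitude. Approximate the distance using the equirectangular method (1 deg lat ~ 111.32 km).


dlat_km = 3.2 * 111.32 = 356.224
dlon_km = 4.6 * 111.32 * cos(54) ≈ 300.988
dist = sqrt(356.224^2 + 300.988^2) ≈ 466.4 km

466.4 km


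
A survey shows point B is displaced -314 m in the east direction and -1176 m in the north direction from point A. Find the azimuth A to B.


az = atan2(-314, -1176) = -165.1 deg
adjusted to 0-360: 194.9 degrees

194.9 degrees


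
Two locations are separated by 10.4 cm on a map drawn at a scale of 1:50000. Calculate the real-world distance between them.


ground = 10.4 cm * 50000 / 100 = 5200.0 m = 5.2 km

5.2 km


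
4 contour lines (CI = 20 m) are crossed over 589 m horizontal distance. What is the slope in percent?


elevation change = 4 * 20 = 80 m
slope = 80 / 589 * 100 = 13.6%

13.6%


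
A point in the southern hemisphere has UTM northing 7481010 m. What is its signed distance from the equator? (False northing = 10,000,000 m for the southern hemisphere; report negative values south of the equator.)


For southern: actual = 7481010 - 10000000 = -2518990 m

-2518990 m


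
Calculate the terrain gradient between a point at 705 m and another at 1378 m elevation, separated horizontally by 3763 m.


gradient = (1378 - 705) / 3763 = 673 / 3763 = 0.1788

0.1788


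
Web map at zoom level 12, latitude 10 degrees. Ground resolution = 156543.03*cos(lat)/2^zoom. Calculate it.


res = 156543.03 * cos(10) / 2^12 = 156543.03 * 0.98480775 / 4096 = 37.64 m/pixel

37.64 m/pixel


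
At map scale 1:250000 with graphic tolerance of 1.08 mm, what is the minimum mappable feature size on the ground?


ground = 1.08 mm * 250000 / 1000 = 270.0 m

270.0 m


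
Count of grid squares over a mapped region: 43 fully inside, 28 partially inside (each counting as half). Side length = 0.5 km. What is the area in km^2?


effective squares = 43 + 28 * 0.5 = 57.0
area = 57.0 * 0.25 = 14.25 km^2

14.25 km^2


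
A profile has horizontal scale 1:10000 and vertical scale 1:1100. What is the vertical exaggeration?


VE = horizontal_scale / vertical_scale = 10000 / 1100 ≈ 9.1

9.1x


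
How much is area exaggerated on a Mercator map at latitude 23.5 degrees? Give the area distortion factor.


area_distortion = 1/cos^2(23.5) = 1.189

1.189


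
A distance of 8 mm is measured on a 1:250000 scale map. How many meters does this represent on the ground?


ground = 8 mm * 250000 / 1000 = 2000.0 m

2000.0 m


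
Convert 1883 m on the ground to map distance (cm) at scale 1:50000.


map_cm = 1883 * 100 / 50000 = 3.766 cm ≈ 3.77 cm

3.77 cm


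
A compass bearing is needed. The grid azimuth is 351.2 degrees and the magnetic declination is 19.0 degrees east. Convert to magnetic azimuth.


magnetic azimuth = grid azimuth - declination (east +ve)
mag_az = 351.2 - 19.0 = 332.2 degrees

332.2 degrees


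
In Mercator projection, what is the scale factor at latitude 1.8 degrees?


SF = 1 / cos(1.8) = 1 / 0.999507 = 1.0

1.0


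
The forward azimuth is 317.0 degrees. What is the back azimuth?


back azimuth = (317.0 + 180) mod 360 = 137.0 degrees

137.0 degrees


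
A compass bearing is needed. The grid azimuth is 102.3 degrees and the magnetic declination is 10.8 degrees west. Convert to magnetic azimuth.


magnetic azimuth = grid azimuth - declination (east +ve)
mag_az = 102.3 - -10.8 = 113.1 degrees

113.1 degrees


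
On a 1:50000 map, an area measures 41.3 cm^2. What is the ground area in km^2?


ground_area = 41.3 * (50000/100)^2 = 10325000.0 m^2 = 10.325 km^2

10.325 km^2


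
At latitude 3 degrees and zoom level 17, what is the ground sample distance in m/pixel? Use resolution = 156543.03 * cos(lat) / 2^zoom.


res = 156543.03 * cos(3) / 2^17 = 156543.03 * 0.99862953 / 131072 = 1.19 m/pixel

1.19 m/pixel


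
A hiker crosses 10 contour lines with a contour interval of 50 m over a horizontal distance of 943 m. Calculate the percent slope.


elevation change = 10 * 50 = 500 m
slope = 500 / 943 * 100 = 53.0%

53.0%


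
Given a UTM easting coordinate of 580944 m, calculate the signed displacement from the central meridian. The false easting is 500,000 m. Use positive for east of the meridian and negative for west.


displacement = 580944 - 500000 = 80944 m

80944 m


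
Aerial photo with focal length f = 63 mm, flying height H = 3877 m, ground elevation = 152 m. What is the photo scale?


scale = f / (H - h) = 63 mm / 3725 m = 63 / 3725000 = 1:59127

1:59127


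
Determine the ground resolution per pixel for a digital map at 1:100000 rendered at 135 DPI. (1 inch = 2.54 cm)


pixel_cm = 2.54 / 135 ≈ 0.018815 cm
ground = pixel_cm * 100000 / 100 = 2.54 * 100000 / (135 * 100) = 254000 / 13500 ≈ 18.81 m

18.81 m


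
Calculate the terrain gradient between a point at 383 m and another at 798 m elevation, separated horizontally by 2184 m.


gradient = (798 - 383) / 2184 = 415 / 2184 = 0.19

0.19


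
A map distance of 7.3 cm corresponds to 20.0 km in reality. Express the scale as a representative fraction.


ground = 20.0 km = 2000000 cm; RF denominator = ground / map = 2000000 / 7.3 ≈ 273973; RF = 1:273973

1:273973


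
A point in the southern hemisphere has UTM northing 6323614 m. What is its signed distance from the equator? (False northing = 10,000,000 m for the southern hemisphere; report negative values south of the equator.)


For southern: actual = 6323614 - 10000000 = -3676386 m

-3676386 m


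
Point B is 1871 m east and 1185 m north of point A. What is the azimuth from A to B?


az = atan2(1871, 1185) = 57.7 deg
adjusted to 0-360: 57.7 degrees

57.7 degrees


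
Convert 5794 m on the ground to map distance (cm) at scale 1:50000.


map_cm = 5794 * 100 / 50000 = 11.588 cm ≈ 11.59 cm

11.59 cm


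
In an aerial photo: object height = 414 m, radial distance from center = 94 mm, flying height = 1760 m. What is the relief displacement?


d = h * r / H = 414 * 94 / 1760 = 22.11 mm

22.11 mm


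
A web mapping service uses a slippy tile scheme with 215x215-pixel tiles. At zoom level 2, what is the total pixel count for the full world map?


tiles per axis = 2^2 = 4
total tiles = 4^2 = 16
pixels per axis = 4 * 215 = 860
total pixels = 860^2 = 739600

739600 pixels


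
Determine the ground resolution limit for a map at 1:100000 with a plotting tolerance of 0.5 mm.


ground = 0.5 mm * 100000 / 1000 = 50.0 m

50.0 m


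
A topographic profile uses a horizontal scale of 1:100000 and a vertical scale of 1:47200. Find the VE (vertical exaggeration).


VE = horizontal_scale / vertical_scale = 100000 / 47200 ≈ 2.1

2.1x


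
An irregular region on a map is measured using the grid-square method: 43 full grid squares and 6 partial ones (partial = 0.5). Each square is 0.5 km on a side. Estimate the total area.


effective squares = 43 + 6 * 0.5 = 46.0
area = 46.0 * 0.25 = 11.5 km^2

11.5 km^2
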